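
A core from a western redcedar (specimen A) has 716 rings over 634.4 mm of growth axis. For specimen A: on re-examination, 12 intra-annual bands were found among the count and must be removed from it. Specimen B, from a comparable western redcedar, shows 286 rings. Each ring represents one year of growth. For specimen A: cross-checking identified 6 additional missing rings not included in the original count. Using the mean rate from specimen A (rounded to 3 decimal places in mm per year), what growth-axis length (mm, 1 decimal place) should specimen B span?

255.7 mm

Specimen A: true ring count = 716 − 12 + 6 = 710.
A: Extension rate ≈ 634.4 / 710 = 0.894 mm/yr.
Length of B = 0.894 × 286 = 255.7 mm.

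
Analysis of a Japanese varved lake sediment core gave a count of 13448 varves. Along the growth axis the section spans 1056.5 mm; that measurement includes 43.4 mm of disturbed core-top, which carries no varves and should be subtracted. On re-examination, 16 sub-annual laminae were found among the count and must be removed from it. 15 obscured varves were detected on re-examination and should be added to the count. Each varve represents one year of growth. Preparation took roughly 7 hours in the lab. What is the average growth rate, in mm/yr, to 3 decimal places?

After corrections the count is 13448 − 16 + 15 = 13447 varves.
The growth record spans 1056.5 − 43.4 = 1013.1 mm.
Extension rate ≈ 1013.1 / 13447 = 0.075 mm/yr.

0.075 mm/yr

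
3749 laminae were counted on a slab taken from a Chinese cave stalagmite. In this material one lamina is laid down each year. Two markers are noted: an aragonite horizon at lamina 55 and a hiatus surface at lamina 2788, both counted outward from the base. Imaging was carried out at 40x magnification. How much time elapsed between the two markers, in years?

2788 − 55 = 2733 laminae lie between the two events.
That is 2733 years at one lamina per year.

2733 years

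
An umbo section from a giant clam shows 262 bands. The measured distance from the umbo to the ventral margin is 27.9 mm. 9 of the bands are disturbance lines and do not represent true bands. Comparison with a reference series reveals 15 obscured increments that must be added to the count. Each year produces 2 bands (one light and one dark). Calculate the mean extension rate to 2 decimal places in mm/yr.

Adjusted count: 262 − 9 + 15 = 268 bands.
Dividing by 2 bands per year: 268 / 2 = 134 years.
27.9 mm over 134 years gives 27.9 / 134 ≈ 0.21 mm/yr.

0.21 mm/yr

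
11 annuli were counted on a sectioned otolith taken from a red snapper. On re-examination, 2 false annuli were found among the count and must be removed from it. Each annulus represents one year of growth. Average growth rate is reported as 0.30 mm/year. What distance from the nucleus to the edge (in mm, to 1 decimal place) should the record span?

Adjusted count: 11 − 2 = 9 annuli.
Predicted length = 0.30 mm/year × 9 years = 2.7 mm.

2.7 mm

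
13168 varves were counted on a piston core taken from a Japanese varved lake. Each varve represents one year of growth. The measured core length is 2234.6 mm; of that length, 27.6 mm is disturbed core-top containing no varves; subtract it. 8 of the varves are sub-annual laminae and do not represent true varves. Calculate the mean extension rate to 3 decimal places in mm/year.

0.168 mm/year

Adjusted count: 13168 − 8 = 13160 varves.
The growth record spans 2234.6 − 27.6 = 2207.0 mm.
Mean rate = 2207.0 mm / 13160 years ≈ 0.168 mm/year.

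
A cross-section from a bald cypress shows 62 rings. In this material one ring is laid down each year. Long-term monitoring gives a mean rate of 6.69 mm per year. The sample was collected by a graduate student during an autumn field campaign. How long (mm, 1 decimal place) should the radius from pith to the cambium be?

414.8 mm

62 years of growth are recorded.
Predicted length = 6.69 mm/year × 62 years = 414.8 mm.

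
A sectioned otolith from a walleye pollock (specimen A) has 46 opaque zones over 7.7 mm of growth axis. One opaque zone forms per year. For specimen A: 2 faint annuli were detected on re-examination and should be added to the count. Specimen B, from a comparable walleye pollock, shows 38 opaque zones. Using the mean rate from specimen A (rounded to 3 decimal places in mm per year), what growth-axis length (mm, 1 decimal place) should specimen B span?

Specimen A: correcting the raw count gives 46 + 2 = 48 true opaque zones.
A: 7.7 mm over 48 years gives 7.7 / 48 ≈ 0.160 mm/yr.
B's length ≈ 0.160 × 38 = 6.1 mm.

6.1 mm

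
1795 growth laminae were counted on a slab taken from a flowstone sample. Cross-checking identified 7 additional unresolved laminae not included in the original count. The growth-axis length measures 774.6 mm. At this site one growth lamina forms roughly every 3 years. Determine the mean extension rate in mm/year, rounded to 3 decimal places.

After corrections the count is 1795 + 7 = 1802 growth laminae.
At 3 years per growth lamina, 1802 × 3 = 5406 years.
774.6 mm over 5406 years gives 774.6 / 5406 ≈ 0.143 mm/year.

0.143 mm/year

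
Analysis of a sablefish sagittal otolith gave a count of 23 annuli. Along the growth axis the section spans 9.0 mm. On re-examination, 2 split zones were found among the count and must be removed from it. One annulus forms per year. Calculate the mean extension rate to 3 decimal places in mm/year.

After corrections the count is 23 − 2 = 21 annuli.
Extension rate ≈ 9.0 / 21 = 0.429 mm/year.

0.429 mm/year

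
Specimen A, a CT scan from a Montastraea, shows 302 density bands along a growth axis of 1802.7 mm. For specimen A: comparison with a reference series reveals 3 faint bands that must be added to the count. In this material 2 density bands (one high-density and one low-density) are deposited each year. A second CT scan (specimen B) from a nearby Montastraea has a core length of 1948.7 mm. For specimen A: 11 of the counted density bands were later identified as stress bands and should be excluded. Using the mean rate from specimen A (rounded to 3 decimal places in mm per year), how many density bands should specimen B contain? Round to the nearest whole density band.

Specimen A: true density band count = 302 − 11 + 3 = 294.
Specimen A: 294 density bands at 2 per year is 294 / 2 = 147 years.
A: Extension rate ≈ 1802.7 / 147 = 12.263 mm/year.
For B, 1948.7 / 12.263 = 158.91 years; at 2 density bands per year that is 158.91 × 2 ≈ 318 density bands.

318 density bands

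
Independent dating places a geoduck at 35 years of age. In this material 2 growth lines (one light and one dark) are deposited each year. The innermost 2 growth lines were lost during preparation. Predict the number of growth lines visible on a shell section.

With 2 growth lines per year, 35 years would produce 35 × 2 = 70 growth lines.
Less the 2 uncaptured growth lines: 70 − 2 = 68.

68 growth lines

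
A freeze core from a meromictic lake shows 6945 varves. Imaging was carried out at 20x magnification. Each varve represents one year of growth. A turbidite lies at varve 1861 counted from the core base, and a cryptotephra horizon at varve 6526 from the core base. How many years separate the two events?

The two markers are separated by 6526 − 1861 = 4665 varves.
One varve per year makes the interval 4665 years.

4665 yr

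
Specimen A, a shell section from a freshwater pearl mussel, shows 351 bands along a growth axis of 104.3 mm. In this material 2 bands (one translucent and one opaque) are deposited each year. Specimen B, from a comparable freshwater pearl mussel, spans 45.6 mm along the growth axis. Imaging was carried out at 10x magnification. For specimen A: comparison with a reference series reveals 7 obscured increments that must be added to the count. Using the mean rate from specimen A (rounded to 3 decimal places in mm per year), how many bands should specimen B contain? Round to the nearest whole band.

Specimen A: after corrections the count is 351 + 7 = 358 bands.
Specimen A: dividing by 2 bands per year: 358 / 2 = 179 years.
A: Mean rate = 104.3 mm / 179 years ≈ 0.583 mm per year.
For B, 45.6 / 0.583 = 78.22 years; at 2 bands per year that is 78.22 × 2 ≈ 156 bands.

156 bands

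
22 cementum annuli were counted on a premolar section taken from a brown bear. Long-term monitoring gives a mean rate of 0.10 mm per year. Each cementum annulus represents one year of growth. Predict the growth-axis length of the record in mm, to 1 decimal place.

The record spans 22 years at 0.10 mm per year.
Predicted length = 0.10 mm/year × 22 years = 2.2 mm.

2.2 mm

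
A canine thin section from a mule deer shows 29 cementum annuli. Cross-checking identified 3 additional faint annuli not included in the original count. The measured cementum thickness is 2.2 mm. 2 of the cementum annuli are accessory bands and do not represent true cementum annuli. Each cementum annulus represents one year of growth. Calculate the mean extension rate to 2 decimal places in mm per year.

0.07 mm per year

Correcting the raw count gives 29 − 2 + 3 = 30 true cementum annuli.
Mean rate = 2.2 mm / 30 years ≈ 0.07 mm per year.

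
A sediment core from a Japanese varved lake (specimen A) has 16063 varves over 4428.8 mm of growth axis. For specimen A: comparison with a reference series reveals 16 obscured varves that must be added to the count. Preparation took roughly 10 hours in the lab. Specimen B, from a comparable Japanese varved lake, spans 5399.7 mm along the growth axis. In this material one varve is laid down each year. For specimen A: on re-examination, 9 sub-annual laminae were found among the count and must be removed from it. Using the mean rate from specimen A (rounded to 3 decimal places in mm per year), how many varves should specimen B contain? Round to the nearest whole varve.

19564 varves

Specimen A: adjusted count: 16063 − 9 + 16 = 16070 varves.
A: Mean rate = 4428.8 mm / 16070 years ≈ 0.276 mm per year.
B spans 5399.7 / 0.276 = 19564.13 years ≈ 19564 varves.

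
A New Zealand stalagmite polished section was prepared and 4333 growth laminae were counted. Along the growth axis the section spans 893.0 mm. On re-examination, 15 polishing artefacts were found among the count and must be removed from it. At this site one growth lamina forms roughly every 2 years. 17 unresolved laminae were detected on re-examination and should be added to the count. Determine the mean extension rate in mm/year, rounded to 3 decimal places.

0.103 mm/year

True growth lamina count = 4333 − 15 + 17 = 4335.
4335 growth laminae at 2 years each span 4335 × 2 = 8670 years.
Extension rate ≈ 893.0 / 8670 = 0.103 mm/year.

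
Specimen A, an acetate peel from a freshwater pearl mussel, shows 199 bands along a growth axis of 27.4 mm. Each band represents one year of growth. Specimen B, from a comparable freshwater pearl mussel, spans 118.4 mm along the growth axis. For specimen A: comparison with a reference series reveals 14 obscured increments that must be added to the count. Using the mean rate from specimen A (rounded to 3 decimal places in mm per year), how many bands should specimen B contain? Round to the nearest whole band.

918 bands

Specimen A: after corrections the count is 199 + 14 = 213 bands.
A: Mean rate = 27.4 mm / 213 years ≈ 0.129 mm per year.
B spans 118.4 / 0.129 = 917.83 years ≈ 918 bands.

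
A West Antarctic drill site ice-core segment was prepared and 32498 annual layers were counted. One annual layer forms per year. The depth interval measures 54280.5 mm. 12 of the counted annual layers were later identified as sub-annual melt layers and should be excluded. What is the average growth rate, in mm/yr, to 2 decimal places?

1.67 mm/yr

Correcting the raw count gives 32498 − 12 = 32486 true annual layers.
54280.5 mm over 32486 years gives 54280.5 / 32486 ≈ 1.67 mm/yr.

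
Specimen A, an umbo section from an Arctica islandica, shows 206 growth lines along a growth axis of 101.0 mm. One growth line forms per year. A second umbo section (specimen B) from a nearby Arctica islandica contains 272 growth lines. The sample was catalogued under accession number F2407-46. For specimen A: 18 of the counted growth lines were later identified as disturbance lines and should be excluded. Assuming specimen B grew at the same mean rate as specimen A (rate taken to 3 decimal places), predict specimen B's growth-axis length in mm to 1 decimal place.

Specimen A: correcting the raw count gives 206 − 18 = 188 true growth lines.
A: 101.0 mm over 188 years gives 101.0 / 188 ≈ 0.537 mm/yr.
B's length ≈ 0.537 × 272 = 146.1 mm.

146.1 mm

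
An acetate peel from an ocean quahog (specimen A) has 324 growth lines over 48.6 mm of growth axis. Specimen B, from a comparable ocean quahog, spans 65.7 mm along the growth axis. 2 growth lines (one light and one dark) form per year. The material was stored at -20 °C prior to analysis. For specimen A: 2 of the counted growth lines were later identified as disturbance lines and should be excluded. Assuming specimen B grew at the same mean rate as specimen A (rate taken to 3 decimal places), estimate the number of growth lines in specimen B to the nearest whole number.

Specimen A: true growth line count = 324 − 2 = 322.
Specimen A: dividing by 2 growth lines per year: 322 / 2 = 161 years.
A: 48.6 mm over 161 years gives 48.6 / 161 ≈ 0.302 mm per year.
Specimen B: 65.7 mm / 0.302 mm per year = 217.55 years; at 2 growth lines per year that is 217.55 × 2 ≈ 435 growth lines.

435 growth lines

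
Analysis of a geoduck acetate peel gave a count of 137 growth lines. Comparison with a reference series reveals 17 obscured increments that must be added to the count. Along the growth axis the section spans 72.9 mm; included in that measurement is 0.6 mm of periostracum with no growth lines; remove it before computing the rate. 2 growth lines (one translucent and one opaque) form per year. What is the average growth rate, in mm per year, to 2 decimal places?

0.94 mm per year

After corrections the count is 137 + 17 = 154 growth lines.
Dividing by 2 growth lines per year: 154 / 2 = 77 years.
The growth record spans 72.9 − 0.6 = 72.3 mm.
Extension rate ≈ 72.3 / 77 = 0.94 mm per year.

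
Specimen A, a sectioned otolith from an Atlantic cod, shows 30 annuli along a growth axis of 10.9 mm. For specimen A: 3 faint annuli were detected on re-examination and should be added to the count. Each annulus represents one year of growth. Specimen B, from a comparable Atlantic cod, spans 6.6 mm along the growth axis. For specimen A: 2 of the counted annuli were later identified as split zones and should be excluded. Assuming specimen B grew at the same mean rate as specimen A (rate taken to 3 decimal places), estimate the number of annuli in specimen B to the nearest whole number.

Specimen A: after corrections the count is 30 − 2 + 3 = 31 annuli.
A: 10.9 mm over 31 years gives 10.9 / 31 ≈ 0.352 mm/yr.
B spans 6.6 / 0.352 = 18.75 years ≈ 19 annuli.

19 annuli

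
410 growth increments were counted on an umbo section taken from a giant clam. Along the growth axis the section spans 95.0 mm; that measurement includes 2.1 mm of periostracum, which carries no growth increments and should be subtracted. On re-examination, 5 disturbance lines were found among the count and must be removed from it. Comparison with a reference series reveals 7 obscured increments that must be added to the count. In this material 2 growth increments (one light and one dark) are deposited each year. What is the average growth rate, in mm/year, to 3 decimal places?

After corrections the count is 410 − 5 + 7 = 412 growth increments.
412 growth increments at 2 per year is 412 / 2 = 206 years.
Removing the 2.1 mm offcut leaves 95.0 − 2.1 = 92.9 mm.
Mean rate = 92.9 mm / 206 years ≈ 0.451 mm/year.

0.451 mm/year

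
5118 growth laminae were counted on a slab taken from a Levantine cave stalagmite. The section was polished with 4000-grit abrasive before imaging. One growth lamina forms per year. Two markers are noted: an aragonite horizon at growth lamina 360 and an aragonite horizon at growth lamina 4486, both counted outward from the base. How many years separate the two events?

4486 − 360 = 4126 growth laminae lie between the two events.
That is 4126 years at one growth lamina per year.

4126 yr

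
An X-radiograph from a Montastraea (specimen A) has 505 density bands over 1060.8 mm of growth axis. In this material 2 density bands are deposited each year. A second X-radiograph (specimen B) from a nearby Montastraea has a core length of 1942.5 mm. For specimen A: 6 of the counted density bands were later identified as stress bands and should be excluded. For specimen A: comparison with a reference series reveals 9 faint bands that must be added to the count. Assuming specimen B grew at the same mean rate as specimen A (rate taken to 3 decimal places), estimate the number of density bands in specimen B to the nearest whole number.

930 density bands

Specimen A: correcting the raw count gives 505 − 6 + 9 = 508 true density bands.
Specimen A: with 2 density bands per year, 508 / 2 = 254 years.
A: Mean rate = 1060.8 mm / 254 years ≈ 4.176 mm/yr.
Specimen B: 1942.5 mm / 4.176 mm per year = 465.16 years; at 2 density bands per year that is 465.16 × 2 ≈ 930 density bands.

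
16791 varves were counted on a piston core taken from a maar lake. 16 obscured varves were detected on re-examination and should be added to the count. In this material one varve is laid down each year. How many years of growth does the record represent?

Adjusted count: 16791 + 16 = 16807 varves.
With a one-to-one varve periodicity this is 16807 years.

16807 years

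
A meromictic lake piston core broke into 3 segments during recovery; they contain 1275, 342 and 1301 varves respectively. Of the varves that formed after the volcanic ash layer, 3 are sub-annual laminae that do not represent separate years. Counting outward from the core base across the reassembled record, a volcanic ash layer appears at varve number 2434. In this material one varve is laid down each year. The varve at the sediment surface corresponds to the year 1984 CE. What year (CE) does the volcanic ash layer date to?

Total varves = 1275 + 342 + 1301 = 2918.
Between varve 2434 and the sediment surface there are 2918 − 2434 = 484 varves.
Removing the 3 false varves leaves 484 − 3 = 481 true varves beyond the volcanic ash layer.
Counting back 481 years from 1984 CE places the volcanic ash layer in 1984 − 481 = 1503 CE.

1503 CE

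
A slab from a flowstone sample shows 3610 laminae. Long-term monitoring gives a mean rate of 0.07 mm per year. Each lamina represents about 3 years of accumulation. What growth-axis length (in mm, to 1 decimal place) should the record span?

Multiplying by 3 years per lamina: 3610 × 3 = 10830 years.
10830 years at 0.07 mm/year gives 0.07 × 10830 = 758.1 mm.

758.1 mm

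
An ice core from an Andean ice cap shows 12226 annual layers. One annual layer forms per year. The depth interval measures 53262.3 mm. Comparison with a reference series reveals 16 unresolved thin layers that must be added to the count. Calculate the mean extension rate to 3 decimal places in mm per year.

Adjusted count: 12226 + 16 = 12242 annual layers.
53262.3 mm over 12242 years gives 53262.3 / 12242 ≈ 4.351 mm per year.

4.351 mm per year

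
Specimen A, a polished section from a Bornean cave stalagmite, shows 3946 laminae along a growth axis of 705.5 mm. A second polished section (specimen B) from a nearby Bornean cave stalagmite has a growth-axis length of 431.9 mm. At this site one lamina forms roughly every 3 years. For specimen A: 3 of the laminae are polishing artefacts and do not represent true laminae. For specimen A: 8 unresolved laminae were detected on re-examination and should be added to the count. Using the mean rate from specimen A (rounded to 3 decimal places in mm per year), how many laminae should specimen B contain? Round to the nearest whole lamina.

2399 laminae

Specimen A: after corrections the count is 3946 − 3 + 8 = 3951 laminae.
Specimen A: 3951 laminae at 3 years each span 3951 × 3 = 11853 years.
A: 705.5 mm over 11853 years gives 705.5 / 11853 ≈ 0.060 mm/year.
For B, 431.9 / 0.060 = 7198.33 years; at 3 years per lamina that is 7198.33 / 3 ≈ 2399 laminae.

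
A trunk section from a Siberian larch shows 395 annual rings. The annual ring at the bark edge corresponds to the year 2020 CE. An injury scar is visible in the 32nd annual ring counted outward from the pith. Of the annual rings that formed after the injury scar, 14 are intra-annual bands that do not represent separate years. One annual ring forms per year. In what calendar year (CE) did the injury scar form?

Between annual ring 32 and the bark edge there are 395 − 32 = 363 annual rings.
363 − 14 false = 349 true annual rings after the injury scar.
Counting back 349 years from 2020 CE places the injury scar in 2020 − 349 = 1671 CE.

1671 CE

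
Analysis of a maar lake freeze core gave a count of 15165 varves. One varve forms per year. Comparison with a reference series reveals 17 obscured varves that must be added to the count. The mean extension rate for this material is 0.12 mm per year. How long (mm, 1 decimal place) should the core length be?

1821.8 mm

True varve count = 15165 + 17 = 15182.
15182 years at 0.12 mm/year gives 0.12 × 15182 = 1821.8 mm.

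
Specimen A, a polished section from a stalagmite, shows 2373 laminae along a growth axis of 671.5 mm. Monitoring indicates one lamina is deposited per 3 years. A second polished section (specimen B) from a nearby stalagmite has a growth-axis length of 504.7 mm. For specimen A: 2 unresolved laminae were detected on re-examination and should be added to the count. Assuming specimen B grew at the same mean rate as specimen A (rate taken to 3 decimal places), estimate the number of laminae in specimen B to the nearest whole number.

Specimen A: correcting the raw count gives 2373 + 2 = 2375 true laminae.
Specimen A: 2375 laminae at 3 years each span 2375 × 3 = 7125 years.
A: Mean rate = 671.5 mm / 7125 years ≈ 0.094 mm per year.
Specimen B: 504.7 mm / 0.094 mm per year = 5369.15 years; at 3 years per lamina that is 5369.15 / 3 ≈ 1790 laminae.

1790 laminae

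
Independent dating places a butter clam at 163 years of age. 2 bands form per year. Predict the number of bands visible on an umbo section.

Expected bands: 163 × 2 = 326.
So 326 bands should be present.

326 bands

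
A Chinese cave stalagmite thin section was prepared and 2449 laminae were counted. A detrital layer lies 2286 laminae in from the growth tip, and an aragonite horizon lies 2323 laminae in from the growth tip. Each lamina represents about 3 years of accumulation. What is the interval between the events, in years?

2323 − 2286 = 37 laminae lie between the two events.
Multiplying by 3 years per lamina: 37 × 3 = 111 years.

111 yr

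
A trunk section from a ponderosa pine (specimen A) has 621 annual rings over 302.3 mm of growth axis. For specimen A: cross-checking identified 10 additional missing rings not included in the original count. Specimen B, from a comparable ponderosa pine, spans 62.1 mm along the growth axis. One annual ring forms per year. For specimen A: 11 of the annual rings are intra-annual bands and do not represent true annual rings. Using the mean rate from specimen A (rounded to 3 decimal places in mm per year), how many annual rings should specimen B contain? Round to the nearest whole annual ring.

127 annual rings

Specimen A: adjusted count: 621 − 11 + 10 = 620 annual rings.
A: Mean rate = 302.3 mm / 620 years ≈ 0.488 mm/yr.
For B, 62.1 / 0.488 = 127.25 years ≈ 127 annual rings.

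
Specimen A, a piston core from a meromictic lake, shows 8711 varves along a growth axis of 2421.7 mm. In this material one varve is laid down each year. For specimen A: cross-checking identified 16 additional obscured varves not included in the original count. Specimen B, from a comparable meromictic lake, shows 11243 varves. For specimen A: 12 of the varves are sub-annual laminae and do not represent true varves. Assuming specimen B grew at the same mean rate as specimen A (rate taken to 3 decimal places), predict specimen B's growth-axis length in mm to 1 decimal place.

3125.6 mm

Specimen A: true varve count = 8711 − 12 + 16 = 8715.
A: 2421.7 mm over 8715 years gives 2421.7 / 8715 ≈ 0.278 mm/year.
Length of B = 0.278 × 11243 = 3125.6 mm.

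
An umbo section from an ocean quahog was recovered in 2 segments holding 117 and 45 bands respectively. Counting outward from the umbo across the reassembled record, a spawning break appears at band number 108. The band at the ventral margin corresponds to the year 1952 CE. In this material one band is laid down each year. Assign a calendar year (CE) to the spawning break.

Total bands = 117 + 45 = 162.
Between band 108 and the ventral margin there are 162 − 108 = 54 bands.
1952 − 54 = 1898 CE.

1898 CE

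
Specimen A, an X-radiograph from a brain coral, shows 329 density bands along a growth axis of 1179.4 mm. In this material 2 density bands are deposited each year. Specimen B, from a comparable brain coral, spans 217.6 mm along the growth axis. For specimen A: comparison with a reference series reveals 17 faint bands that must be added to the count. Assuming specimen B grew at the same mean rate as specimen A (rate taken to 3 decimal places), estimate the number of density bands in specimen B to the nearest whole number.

Specimen A: correcting the raw count gives 329 + 17 = 346 true density bands.
Specimen A: 346 density bands at 2 per year is 346 / 2 = 173 years.
A: Extension rate ≈ 1179.4 / 173 = 6.817 mm per year.
Specimen B: 217.6 mm / 6.817 mm per year = 31.92 years; at 2 density bands per year that is 31.92 × 2 ≈ 64 density bands.

64 density bands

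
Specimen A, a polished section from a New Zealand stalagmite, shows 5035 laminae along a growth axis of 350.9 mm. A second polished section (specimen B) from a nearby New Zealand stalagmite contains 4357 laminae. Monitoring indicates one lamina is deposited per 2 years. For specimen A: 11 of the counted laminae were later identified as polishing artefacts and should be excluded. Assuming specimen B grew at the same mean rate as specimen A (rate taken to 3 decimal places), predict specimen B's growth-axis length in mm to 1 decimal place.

305.0 mm

Specimen A: true lamina count = 5035 − 11 = 5024.
Specimen A: multiplying by 2 years per lamina: 5024 × 2 = 10048 years.
A: Extension rate ≈ 350.9 / 10048 = 0.035 mm/year.
Specimen B: 4357 laminae at 2 years each span 4357 × 2 = 8714 years. For B, 0.035 mm/year × 8714 years = 305.0 mm.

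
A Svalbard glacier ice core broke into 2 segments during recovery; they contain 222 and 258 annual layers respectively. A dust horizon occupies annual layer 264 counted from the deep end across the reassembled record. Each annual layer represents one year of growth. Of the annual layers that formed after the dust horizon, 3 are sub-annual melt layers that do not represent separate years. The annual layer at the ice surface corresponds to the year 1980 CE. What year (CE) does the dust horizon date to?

Total annual layers = 222 + 258 = 480.
Between annual layer 264 and the ice surface there are 480 − 264 = 216 annual layers.
Excluding 3 false annual layers: 216 − 3 = 213.
Counting back 213 years from 1980 CE places the dust horizon in 1980 − 213 = 1767 CE.

1767 CE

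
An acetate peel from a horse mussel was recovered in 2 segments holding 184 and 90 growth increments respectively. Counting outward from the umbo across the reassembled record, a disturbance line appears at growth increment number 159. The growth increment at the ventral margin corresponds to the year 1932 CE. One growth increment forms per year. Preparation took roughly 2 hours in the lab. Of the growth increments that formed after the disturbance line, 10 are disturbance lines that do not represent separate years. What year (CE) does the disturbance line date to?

1827 CE

Total growth increments = 184 + 90 = 274.
The disturbance line sits at growth increment 159 from the umbo, so 274 − 159 = 115 growth increments formed after it.
Excluding 10 false growth increments: 115 − 10 = 105.
Counting back 105 years from 1932 CE places the disturbance line in 1932 − 105 = 1827 CE.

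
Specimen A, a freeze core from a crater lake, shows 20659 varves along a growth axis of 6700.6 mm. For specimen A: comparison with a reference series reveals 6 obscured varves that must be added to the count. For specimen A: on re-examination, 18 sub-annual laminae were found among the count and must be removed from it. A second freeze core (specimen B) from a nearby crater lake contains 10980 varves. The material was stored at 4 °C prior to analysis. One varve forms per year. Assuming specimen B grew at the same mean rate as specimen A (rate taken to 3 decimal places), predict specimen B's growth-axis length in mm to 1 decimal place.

3568.5 mm

Specimen A: true varve count = 20659 − 18 + 6 = 20647.
A: Mean rate = 6700.6 mm / 20647 years ≈ 0.325 mm per year.
Length of B = 0.325 × 10980 = 3568.5 mm.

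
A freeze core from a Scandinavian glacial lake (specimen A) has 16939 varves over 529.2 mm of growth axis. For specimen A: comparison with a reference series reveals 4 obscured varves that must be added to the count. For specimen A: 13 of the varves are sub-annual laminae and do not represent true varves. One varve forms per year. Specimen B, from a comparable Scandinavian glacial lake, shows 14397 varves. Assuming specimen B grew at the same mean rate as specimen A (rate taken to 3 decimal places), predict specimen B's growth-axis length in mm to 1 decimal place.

Specimen A: correcting the raw count gives 16939 − 13 + 4 = 16930 true varves.
A: Extension rate ≈ 529.2 / 16930 = 0.031 mm/year.
Length of B = 0.031 × 14397 = 446.3 mm.

446.3 mm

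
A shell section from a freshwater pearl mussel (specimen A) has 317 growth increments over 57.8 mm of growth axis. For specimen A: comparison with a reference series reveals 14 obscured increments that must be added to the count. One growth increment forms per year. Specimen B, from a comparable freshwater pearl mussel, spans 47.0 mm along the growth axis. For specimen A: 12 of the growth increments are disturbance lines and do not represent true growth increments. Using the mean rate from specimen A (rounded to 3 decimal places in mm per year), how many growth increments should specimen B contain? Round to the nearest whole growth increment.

260 growth increments

Specimen A: true growth increment count = 317 − 12 + 14 = 319.
A: Extension rate ≈ 57.8 / 319 = 0.181 mm/yr.
B spans 47.0 / 0.181 = 259.67 years ≈ 260 growth increments.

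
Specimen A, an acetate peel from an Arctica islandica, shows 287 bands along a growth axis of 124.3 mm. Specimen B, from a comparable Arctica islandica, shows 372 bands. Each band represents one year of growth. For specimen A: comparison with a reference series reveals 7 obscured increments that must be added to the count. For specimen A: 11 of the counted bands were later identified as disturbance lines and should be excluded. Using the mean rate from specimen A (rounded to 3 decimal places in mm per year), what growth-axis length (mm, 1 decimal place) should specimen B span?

163.3 mm

Specimen A: true band count = 287 − 11 + 7 = 283.
A: 124.3 mm over 283 years gives 124.3 / 283 ≈ 0.439 mm/yr.
For B, 0.439 mm/year × 372 years = 163.3 mm.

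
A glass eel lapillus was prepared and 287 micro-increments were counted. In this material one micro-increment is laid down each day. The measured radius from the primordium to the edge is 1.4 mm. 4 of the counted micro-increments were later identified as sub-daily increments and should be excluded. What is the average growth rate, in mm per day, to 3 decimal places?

Correcting the raw count gives 287 − 4 = 283 true micro-increments.
Mean rate = 1.4 mm / 283 days ≈ 0.005 mm per day.

0.005 mm per day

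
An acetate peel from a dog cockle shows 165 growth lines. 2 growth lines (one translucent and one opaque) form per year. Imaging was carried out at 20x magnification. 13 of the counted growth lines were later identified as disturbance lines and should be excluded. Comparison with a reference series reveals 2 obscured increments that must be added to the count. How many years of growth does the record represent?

After corrections the count is 165 − 13 + 2 = 154 growth lines.
154 growth lines at 2 per year is 154 / 2 = 77 years.

77 years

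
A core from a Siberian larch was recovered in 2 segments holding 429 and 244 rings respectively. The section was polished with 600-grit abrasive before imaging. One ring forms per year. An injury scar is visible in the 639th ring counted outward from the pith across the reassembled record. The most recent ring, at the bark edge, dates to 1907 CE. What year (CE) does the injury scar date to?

1873 CE

Total rings = 429 + 244 = 673.
673 − 639 = 34 rings lie beyond the injury scar toward the bark edge.
Counting back 34 years from 1907 CE places the injury scar in 1907 − 34 = 1873 CE.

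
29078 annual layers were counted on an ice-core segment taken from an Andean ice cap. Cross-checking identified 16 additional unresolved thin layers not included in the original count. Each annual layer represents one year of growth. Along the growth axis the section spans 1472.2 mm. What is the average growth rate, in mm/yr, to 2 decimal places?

0.05 mm/yr

Adjusted count: 29078 + 16 = 29094 annual layers.
Mean rate = 1472.2 mm / 29094 years ≈ 0.05 mm/yr.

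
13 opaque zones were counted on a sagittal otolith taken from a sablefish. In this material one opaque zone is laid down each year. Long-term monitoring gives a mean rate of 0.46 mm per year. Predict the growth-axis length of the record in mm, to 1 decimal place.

6.0 mm

The record spans 13 years at 0.46 mm per year.
13 years at 0.46 mm/year gives 0.46 × 13 = 6.0 mm.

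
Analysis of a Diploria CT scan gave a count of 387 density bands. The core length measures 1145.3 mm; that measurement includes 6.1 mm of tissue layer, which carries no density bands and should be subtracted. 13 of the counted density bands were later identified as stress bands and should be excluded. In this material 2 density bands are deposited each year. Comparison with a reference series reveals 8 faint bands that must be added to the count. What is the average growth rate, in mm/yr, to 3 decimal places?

5.964 mm/yr

After corrections the count is 387 − 13 + 8 = 382 density bands.
382 density bands at 2 per year is 382 / 2 = 191 years.
The growth record spans 1145.3 − 6.1 = 1139.2 mm.
1139.2 mm over 191 years gives 1139.2 / 191 ≈ 5.964 mm/yr.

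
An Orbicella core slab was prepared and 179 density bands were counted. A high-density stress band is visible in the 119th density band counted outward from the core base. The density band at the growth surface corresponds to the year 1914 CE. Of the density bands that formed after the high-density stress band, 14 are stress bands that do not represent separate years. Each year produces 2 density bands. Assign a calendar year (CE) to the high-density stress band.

1891 CE

Between density band 119 and the growth surface there are 179 − 119 = 60 density bands.
60 − 14 false = 46 true density bands after the high-density stress band.
Dividing by 2 density bands per year: 46 / 2 = 23 years.
1914 − 23 = 1891 CE.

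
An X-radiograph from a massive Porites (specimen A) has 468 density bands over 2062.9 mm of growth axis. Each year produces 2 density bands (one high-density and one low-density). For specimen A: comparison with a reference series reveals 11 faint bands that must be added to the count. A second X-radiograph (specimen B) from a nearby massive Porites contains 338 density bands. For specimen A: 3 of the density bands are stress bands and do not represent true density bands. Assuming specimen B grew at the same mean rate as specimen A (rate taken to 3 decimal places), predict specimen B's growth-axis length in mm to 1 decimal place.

Specimen A: correcting the raw count gives 468 − 3 + 11 = 476 true density bands.
Specimen A: with 2 density bands per year, 476 / 2 = 238 years.
A: Mean rate = 2062.9 mm / 238 years ≈ 8.668 mm per year.
Specimen B: 338 density bands at 2 per year is 338 / 2 = 169 years. For B, 8.668 mm/year × 169 years = 1464.9 mm.

1464.9 mm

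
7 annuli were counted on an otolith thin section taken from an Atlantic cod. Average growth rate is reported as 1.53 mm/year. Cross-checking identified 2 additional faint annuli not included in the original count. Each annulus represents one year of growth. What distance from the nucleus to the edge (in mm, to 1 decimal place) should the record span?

13.8 mm

Correcting the raw count gives 7 + 2 = 9 true annuli.
9 years at 1.53 mm/year gives 1.53 × 9 = 13.8 mm.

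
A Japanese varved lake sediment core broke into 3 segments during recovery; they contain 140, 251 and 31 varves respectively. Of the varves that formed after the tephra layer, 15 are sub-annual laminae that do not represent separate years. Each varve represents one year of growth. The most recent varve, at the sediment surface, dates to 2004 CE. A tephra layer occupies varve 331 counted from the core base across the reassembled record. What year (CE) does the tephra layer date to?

1928 CE

Total varves = 140 + 251 + 31 = 422.
The tephra layer sits at varve 331 from the core base, so 422 − 331 = 91 varves formed after it.
Excluding 15 false varves: 91 − 15 = 76.
The varve at the sediment surface is 2004 CE, so the tephra layer dates to 2004 − 76 = 1928 CE.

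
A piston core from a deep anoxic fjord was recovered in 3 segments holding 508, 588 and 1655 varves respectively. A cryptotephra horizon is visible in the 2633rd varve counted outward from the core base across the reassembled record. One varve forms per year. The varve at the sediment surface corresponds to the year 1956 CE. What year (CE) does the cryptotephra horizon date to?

Total varves = 508 + 588 + 1655 = 2751.
Between varve 2633 and the sediment surface there are 2751 − 2633 = 118 varves.
Counting back 118 years from 1956 CE places the cryptotephra horizon in 1956 − 118 = 1838 CE.

1838 CE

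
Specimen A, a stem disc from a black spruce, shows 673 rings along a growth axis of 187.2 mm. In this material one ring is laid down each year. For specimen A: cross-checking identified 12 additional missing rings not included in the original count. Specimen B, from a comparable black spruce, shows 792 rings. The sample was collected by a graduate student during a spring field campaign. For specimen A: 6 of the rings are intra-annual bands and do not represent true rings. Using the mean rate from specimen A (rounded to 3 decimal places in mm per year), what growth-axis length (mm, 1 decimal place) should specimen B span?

218.6 mm

Specimen A: after corrections the count is 673 − 6 + 12 = 679 rings.
A: Extension rate ≈ 187.2 / 679 = 0.276 mm/year.
B's length ≈ 0.276 × 792 = 218.6 mm.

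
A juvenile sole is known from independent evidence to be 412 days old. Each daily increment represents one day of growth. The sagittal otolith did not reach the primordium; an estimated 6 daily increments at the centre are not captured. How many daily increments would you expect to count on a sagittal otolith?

406 daily increments

Expected daily increments over 412 days: 412.
Subtracting the 6 daily increments not captured gives 412 − 6 = 406 daily increments in the record.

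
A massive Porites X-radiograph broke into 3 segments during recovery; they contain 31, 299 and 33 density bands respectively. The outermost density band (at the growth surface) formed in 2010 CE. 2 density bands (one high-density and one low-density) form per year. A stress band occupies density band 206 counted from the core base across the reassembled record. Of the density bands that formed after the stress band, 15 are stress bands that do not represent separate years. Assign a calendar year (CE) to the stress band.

1939 CE

Total density bands = 31 + 299 + 33 = 363.
The stress band sits at density band 206 from the core base, so 363 − 206 = 157 density bands formed after it.
Excluding 15 false density bands: 157 − 15 = 142.
With 2 density bands per year, 142 / 2 = 71 years.
Counting back 71 years from 2010 CE places the stress band in 2010 − 71 = 1939 CE.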